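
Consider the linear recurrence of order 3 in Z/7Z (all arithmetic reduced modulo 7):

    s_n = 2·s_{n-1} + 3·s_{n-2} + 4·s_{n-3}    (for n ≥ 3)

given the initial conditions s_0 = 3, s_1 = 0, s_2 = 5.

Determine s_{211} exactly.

s_3 = 2·5 + 3·0 + 4·3 = 1
s_4 = 2·1 + 3·5 + 4·0 = 3
s_5 = 2·3 + 3·1 + 4·5 = 1
s_6 = 2·1 + 3·3 + 4·1 = 1
s_7 = 2·1 + 3·1 + 4·3 = 3
s_8 = 2·3 + 3·1 + 4·1 = 6
s_9 = 2·6 + 3·3 + 4·1 = 4
s_10 = 2·4 + 3·6 + 4·3 = 3
s_11 = 2·3 + 3·4 + 4·6 = 0
s_12 = 2·0 + 3·3 + 4·4 = 4
s_13 = 2·4 + 3·0 + 4·3 = 6
s_14 = 2·6 + 3·4 + 4·0 = 3
s_15 = 2·3 + 3·6 + 4·4 = 5
s_16 = 2·5 + 3·3 + 4·6 = 1
s_17 = 2·1 + 3·5 + 4·3 = 1
s_18 = 2·1 + 3·1 + 4·5 = 4
s_19 = 2·4 + 3·1 + 4·1 = 1
s_20 = 2·1 + 3·4 + 4·1 = 4
s_21 = 2·4 + 3·1 + 4·4 = 6
s_22 = 2·6 + 3·4 + 4·1 = 0
s_23 = 2·0 + 3·6 + 4·4 = 6
s_24 = 2·6 + 3·0 + 4·6 = 1
s_25 = 2·1 + 3·6 + 4·0 = 6
s_26 = 2·6 + 3·1 + 4·6 = 4
s_27 = 2·4 + 3·6 + 4·1 = 2
s_28 = 2·2 + 3·4 + 4·6 = 5
s_29 = 2·5 + 3·2 + 4·4 = 4
s_30 = 2·4 + 3·5 + 4·2 = 3
s_31 = 2·3 + 3·4 + 4·5 = 3
s_32 = 2·3 + 3·3 + 4·4 = 3
s_33 = 2·3 + 3·3 + 4·3 = 6
s_34 = 2·6 + 3·3 + 4·3 = 5
s_35 = 2·5 + 3·6 + 4·3 = 5
s_36 = 2·5 + 3·5 + 4·6 = 0
s_37 = 2·0 + 3·5 + 4·5 = 0
s_38 = 2·0 + 3·0 + 4·5 = 6
s_39 = 2·6 + 3·0 + 4·0 = 5
s_40 = 2·5 + 3·6 + 4·0 = 0
s_41 = 2·0 + 3·5 + 4·6 = 4
s_42 = 2·4 + 3·0 + 4·5 = 0
s_43 = 2·0 + 3·4 + 4·0 = 5
s_44 = 2·5 + 3·0 + 4·4 = 5
s_45 = 2·5 + 3·5 + 4·0 = 4
s_46 = 2·4 + 3·5 + 4·5 = 1
s_47 = 2·1 + 3·4 + 4·5 = 6
s_48 = 2·6 + 3·1 + 4·4 = 3
s_49 = 2·3 + 3·6 + 4·1 = 0
s_50 = 2·0 + 3·3 + 4·6 = 5
(s_48, s_49, s_50) = (3, 0, 5) = (s_0, s_1, s_2), so the sequence has period 48.
211 ≡ 19 (mod 48), hence s_211 = s_19 = 1.

1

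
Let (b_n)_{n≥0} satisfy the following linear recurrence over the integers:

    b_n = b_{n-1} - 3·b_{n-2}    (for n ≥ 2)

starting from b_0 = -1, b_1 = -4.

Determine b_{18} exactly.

45659

b_2 = 1·-4 + -3·-1 = -1
b_3 = 1·-1 + -3·-4 = 11
b_4 = 1·11 + -3·-1 = 14
b_5 = 1·14 + -3·11 = -19
b_6 = 1·-19 + -3·14 = -61
b_7 = 1·-61 + -3·-19 = -4
b_8 = 1·-4 + -3·-61 = 179
b_9 = 1·179 + -3·-4 = 191
b_10 = 1·191 + -3·179 = -346
b_11 = 1·-346 + -3·191 = -919
b_12 = 1·-919 + -3·-346 = 119
b_13 = 1·119 + -3·-919 = 2876
b_14 = 1·2876 + -3·119 = 2519
b_15 = 1·2519 + -3·2876 = -6109
b_16 = 1·-6109 + -3·2519 = -13666
b_17 = 1·-13666 + -3·-6109 = 4661
b_18 = 1·4661 + -3·-13666 = 45659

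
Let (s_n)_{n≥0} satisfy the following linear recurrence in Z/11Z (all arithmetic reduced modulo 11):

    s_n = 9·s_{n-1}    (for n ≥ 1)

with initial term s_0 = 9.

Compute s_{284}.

s_1 = 9·9 = 4
s_2 = 9·4 = 3
s_3 = 9·3 = 5
s_4 = 9·5 = 1
s_5 = 9·1 = 9
(s_5) = (9) = (s_0), so the sequence has period 5.
284 ≡ 4 (mod 5), hence s_284 = s_4 = 1.

1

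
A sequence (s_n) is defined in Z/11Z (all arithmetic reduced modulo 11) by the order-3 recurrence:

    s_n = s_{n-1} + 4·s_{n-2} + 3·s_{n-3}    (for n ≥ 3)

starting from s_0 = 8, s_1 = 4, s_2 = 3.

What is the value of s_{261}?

s_3 = 1·3 + 4·4 + 3·8 = 10
s_4 = 1·10 + 4·3 + 3·4 = 1
s_5 = 1·1 + 4·10 + 3·3 = 6
s_6 = 1·6 + 4·1 + 3·10 = 7
s_7 = 1·7 + 4·6 + 3·1 = 1
s_8 = 1·1 + 4·7 + 3·6 = 3
s_9 = 1·3 + 4·1 + 3·7 = 6
s_10 = 1·6 + 4·3 + 3·1 = 10
s_11 = 1·10 + 4·6 + 3·3 = 10
s_12 = 1·10 + 4·10 + 3·6 = 2
s_13 = 1·2 + 4·10 + 3·10 = 6
s_14 = 1·6 + 4·2 + 3·10 = 0
s_15 = 1·0 + 4·6 + 3·2 = 8
s_16 = 1·8 + 4·0 + 3·6 = 4
s_17 = 1·4 + 4·8 + 3·0 = 3
(s_15, s_16, s_17) = (8, 4, 3) = (s_0, s_1, s_2), so the sequence has period 15.
261 ≡ 6 (mod 15), hence s_261 = s_6 = 7.

7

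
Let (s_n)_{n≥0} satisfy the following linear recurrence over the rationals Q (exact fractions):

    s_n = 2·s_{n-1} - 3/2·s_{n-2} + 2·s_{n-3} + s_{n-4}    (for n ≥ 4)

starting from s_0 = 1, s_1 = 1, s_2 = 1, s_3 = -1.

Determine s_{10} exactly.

s_4 = 2·-1 + -3/2·1 + 2·1 + 1·1 = -1/2
s_5 = 2·-1/2 + -3/2·-1 + 2·1 + 1·1 = 7/2
s_6 = 2·7/2 + -3/2·-1/2 + 2·-1 + 1·1 = 27/4
s_7 = 2·27/4 + -3/2·7/2 + 2·-1/2 + 1·-1 = 25/4
s_8 = 2·25/4 + -3/2·27/4 + 2·7/2 + 1·-1/2 = 71/8
s_9 = 2·71/8 + -3/2·25/4 + 2·27/4 + 1·7/2 = 203/8
s_10 = 2·203/8 + -3/2·71/8 + 2·25/4 + 1·27/4 = 907/16

907/16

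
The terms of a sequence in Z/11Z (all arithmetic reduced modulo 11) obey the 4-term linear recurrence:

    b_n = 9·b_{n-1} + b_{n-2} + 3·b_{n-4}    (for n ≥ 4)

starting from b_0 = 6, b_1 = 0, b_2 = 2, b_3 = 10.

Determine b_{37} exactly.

6

b_4 = 9·10 + 1·2 + 0·0 + 3·6 = 0
b_5 = 9·0 + 1·10 + 0·2 + 3·0 = 10
b_6 = 9·10 + 1·0 + 0·10 + 3·2 = 8
b_7 = 9·8 + 1·10 + 0·0 + 3·10 = 2
b_8 = 9·2 + 1·8 + 0·10 + 3·0 = 4
b_9 = 9·4 + 1·2 + 0·8 + 3·10 = 2
b_10 = 9·2 + 1·4 + 0·2 + 3·8 = 2
b_11 = 9·2 + 1·2 + 0·4 + 3·2 = 4
b_12 = 9·4 + 1·2 + 0·2 + 3·4 = 6
b_13 = 9·6 + 1·4 + 0·2 + 3·2 = 9
b_14 = 9·9 + 1·6 + 0·4 + 3·2 = 5
b_15 = 9·5 + 1·9 + 0·6 + 3·4 = 0
b_16 = 9·0 + 1·5 + 0·9 + 3·6 = 1
b_17 = 9·1 + 1·0 + 0·5 + 3·9 = 3
b_18 = 9·3 + 1·1 + 0·0 + 3·5 = 10
b_19 = 9·10 + 1·3 + 0·1 + 3·0 = 5
b_20 = 9·5 + 1·10 + 0·3 + 3·1 = 3
b_21 = 9·3 + 1·5 + 0·10 + 3·3 = 8
b_22 = 9·8 + 1·3 + 0·5 + 3·10 = 6
b_23 = 9·6 + 1·8 + 0·3 + 3·5 = 0
b_24 = 9·0 + 1·6 + 0·8 + 3·3 = 4
b_25 = 9·4 + 1·0 + 0·6 + 3·8 = 5
b_26 = 9·5 + 1·4 + 0·0 + 3·6 = 1
b_27 = 9·1 + 1·5 + 0·4 + 3·0 = 3
b_28 = 9·3 + 1·1 + 0·5 + 3·4 = 7
b_29 = 9·7 + 1·3 + 0·1 + 3·5 = 4
b_30 = 9·4 + 1·7 + 0·3 + 3·1 = 2
b_31 = 9·2 + 1·4 + 0·7 + 3·3 = 9
b_32 = 9·9 + 1·2 + 0·4 + 3·7 = 5
b_33 = 9·5 + 1·9 + 0·2 + 3·4 = 0
b_34 = 9·0 + 1·5 + 0·9 + 3·2 = 0
b_35 = 9·0 + 1·0 + 0·5 + 3·9 = 5
b_36 = 9·5 + 1·0 + 0·0 + 3·5 = 5
b_37 = 9·5 + 1·5 + 0·0 + 3·0 = 6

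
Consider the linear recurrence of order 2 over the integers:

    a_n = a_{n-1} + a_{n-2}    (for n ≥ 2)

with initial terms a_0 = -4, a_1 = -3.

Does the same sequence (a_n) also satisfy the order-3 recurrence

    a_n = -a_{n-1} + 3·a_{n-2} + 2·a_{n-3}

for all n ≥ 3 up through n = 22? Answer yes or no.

Terms a_0..a_22: -4, -3, -7, -10, -17, -27, -44, -71, -115, -186, -301, -487, -788, -1275, -2063, -3338, -5401, -8739, -14140, -22879, -37019, -59898, -96917
n=3: candidate gives -10, actual a_3 = -10 ✓
n=4: candidate gives -17, actual a_4 = -17 ✓
n=5: candidate gives -27, actual a_5 = -27 ✓
n=6: candidate gives -44, actual a_6 = -44 ✓
n=7: candidate gives -71, actual a_7 = -71 ✓
n=8: candidate gives -115, actual a_8 = -115 ✓
n=9: candidate gives -186, actual a_9 = -186 ✓
n=10: candidate gives -301, actual a_10 = -301 ✓
n=11: candidate gives -487, actual a_11 = -487 ✓
n=12: candidate gives -788, actual a_12 = -788 ✓
n=13: candidate gives -1275, actual a_13 = -1275 ✓
n=14: candidate gives -2063, actual a_14 = -2063 ✓
n=15: candidate gives -3338, actual a_15 = -3338 ✓
n=16: candidate gives -5401, actual a_16 = -5401 ✓
n=17: candidate gives -8739, actual a_17 = -8739 ✓
n=18: candidate gives -14140, actual a_18 = -14140 ✓
n=19: candidate gives -22879, actual a_19 = -22879 ✓
n=20: candidate gives -37019, actual a_20 = -37019 ✓
n=21: candidate gives -59898, actual a_21 = -59898 ✓
n=22: candidate gives -96917, actual a_22 = -96917 ✓

yes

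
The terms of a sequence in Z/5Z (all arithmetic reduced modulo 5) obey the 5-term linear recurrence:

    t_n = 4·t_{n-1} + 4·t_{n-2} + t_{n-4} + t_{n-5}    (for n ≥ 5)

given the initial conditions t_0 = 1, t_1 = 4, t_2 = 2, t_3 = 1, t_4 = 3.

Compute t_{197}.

t_5 = 4·3 + 4·1 + 0·2 + 1·4 + 1·1 = 1
t_6 = 4·1 + 4·3 + 0·1 + 1·2 + 1·4 = 2
t_7 = 4·2 + 4·1 + 0·3 + 1·1 + 1·2 = 0
t_8 = 4·0 + 4·2 + 0·1 + 1·3 + 1·1 = 2
t_9 = 4·2 + 4·0 + 0·2 + 1·1 + 1·3 = 2
t_10 = 4·2 + 4·2 + 0·0 + 1·2 + 1·1 = 4
Continuing the recurrence:
  t_11 = 1;  t_12 = 2;  t_13 = 1;  t_14 = 3;  t_15 = 1;  t_16 = 4
  t_17 = 3;  t_18 = 2;  t_19 = 4;  t_20 = 4;  t_21 = 4;  t_22 = 2
  t_23 = 0;  t_24 = 1;  t_25 = 2;  t_26 = 3;  t_27 = 2;  t_28 = 1
  t_29 = 0;  t_30 = 4;  t_31 = 1;  t_32 = 3;  t_33 = 2;  t_34 = 4
  t_35 = 4;  t_36 = 1;  t_37 = 0;  t_38 = 0;  t_39 = 3;  t_40 = 2
  t_41 = 1;  t_42 = 2;  t_43 = 0;  t_44 = 3;  t_45 = 0;  t_46 = 0
  t_47 = 2;  t_48 = 1;  t_49 = 0;  t_50 = 4;  t_51 = 3;  t_52 = 1
  t_53 = 2;  t_54 = 1;  t_55 = 4;  t_56 = 4;  t_57 = 0;  t_58 = 4
  t_59 = 1;  t_60 = 3;  t_61 = 0;  t_62 = 1;  t_63 = 4;  t_64 = 4
  t_65 = 0;  t_66 = 2;  t_67 = 3;  t_68 = 3;  t_69 = 3;  t_70 = 1
  t_71 = 1;  t_72 = 4;  t_73 = 1;  t_74 = 4;  t_75 = 2;  t_76 = 4
  t_77 = 4;  t_78 = 2;  t_79 = 0;  t_80 = 4;  t_81 = 4;  t_82 = 3
  t_83 = 0;  t_84 = 1;  t_85 = 2;  t_86 = 4;  t_87 = 2;  t_88 = 0
  t_89 = 1;  t_90 = 0;  t_91 = 0;  t_92 = 2;  t_93 = 4;  t_94 = 0
  t_95 = 1;  t_96 = 1;  t_97 = 4;  t_98 = 4;  t_99 = 3;  t_100 = 0
  t_101 = 2;  t_102 = 1;  t_103 = 4;  t_104 = 3;  t_105 = 0;  t_106 = 0
  t_107 = 0;  t_108 = 2;  t_109 = 1;  t_110 = 2;  t_111 = 2;  t_112 = 3
  t_113 = 3;  t_114 = 2;  t_115 = 4;  t_116 = 4;  t_117 = 3;  t_118 = 3
  t_119 = 0;  t_120 = 0;  t_121 = 2;  t_122 = 4;  t_123 = 2;  t_124 = 4
  t_125 = 1;  t_126 = 1;  t_127 = 4;  t_128 = 1;  t_129 = 0;  t_130 = 1
  t_131 = 4;  t_132 = 0;  t_133 = 2;  t_134 = 4;  t_135 = 4;  t_136 = 1
  t_137 = 2;  t_138 = 3;  t_139 = 3;  t_140 = 4;  t_141 = 1;  t_142 = 0
  t_143 = 0;  t_144 = 2;  t_145 = 3;  t_146 = 1;  t_147 = 1;  t_148 = 0
  t_149 = 4;  t_150 = 0;  t_151 = 3;  t_152 = 3;  t_153 = 3;  t_154 = 3
  t_155 = 2;  t_156 = 1;  t_157 = 3;  t_158 = 2;  t_159 = 0;  t_160 = 1
  t_161 = 3;  t_162 = 1;  t_163 = 3;  t_164 = 2;  t_165 = 4;  t_166 = 3
  t_167 = 2;  t_168 = 0;  t_169 = 4;  t_170 = 3;  t_171 = 3;  t_172 = 1
  t_173 = 0;  t_174 = 1;  t_175 = 0;  t_176 = 3;  t_177 = 3;  t_178 = 0
  t_179 = 3;  t_180 = 0;  t_181 = 3;  t_182 = 0;  t_183 = 0;  t_184 = 3
  t_185 = 0;  t_186 = 0;  t_187 = 0;  t_188 = 3;  t_189 = 0;  t_190 = 2
  t_191 = 3;  t_192 = 3;  t_193 = 2;  t_194 = 2;  t_195 = 1
t_196 = 4·1 + 4·2 + 0·2 + 1·3 + 1·3 = 3
t_197 = 4·3 + 4·1 + 0·2 + 1·2 + 1·3 = 1

1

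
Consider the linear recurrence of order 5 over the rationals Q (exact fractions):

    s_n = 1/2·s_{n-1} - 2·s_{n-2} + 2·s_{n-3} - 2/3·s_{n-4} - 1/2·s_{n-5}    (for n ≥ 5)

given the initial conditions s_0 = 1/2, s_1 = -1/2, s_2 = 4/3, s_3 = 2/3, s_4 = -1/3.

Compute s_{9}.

4759/576

s_5 = 1/2·-1/3 + -2·2/3 + 2·4/3 + -2/3·-1/2 + -1/2·1/2 = 5/4
s_6 = 1/2·5/4 + -2·-1/3 + 2·2/3 + -2/3·4/3 + -1/2·-1/2 = 143/72
s_7 = 1/2·143/72 + -2·5/4 + 2·-1/3 + -2/3·2/3 + -1/2·4/3 = -473/144
s_8 = 1/2·-473/144 + -2·143/72 + 2·5/4 + -2/3·-1/3 + -1/2·2/3 = -929/288
s_9 = 1/2·-929/288 + -2·-473/144 + 2·143/72 + -2/3·5/4 + -1/2·-1/3 = 4759/576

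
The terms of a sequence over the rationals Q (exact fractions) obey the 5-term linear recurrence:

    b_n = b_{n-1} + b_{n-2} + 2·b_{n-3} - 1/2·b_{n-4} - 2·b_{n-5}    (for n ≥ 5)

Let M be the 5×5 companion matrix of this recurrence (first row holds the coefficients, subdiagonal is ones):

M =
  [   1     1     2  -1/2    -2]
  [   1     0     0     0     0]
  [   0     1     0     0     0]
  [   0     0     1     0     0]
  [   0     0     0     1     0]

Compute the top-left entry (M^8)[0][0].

409/4

(M^8)[0][0] is the top entry after applying M 8 times to the unit state (1, 0, 0, 0, 0). Equivalently it is h_{12} for the auxiliary sequence (h_n) obeying the same recurrence with h_4 = 1 and h_i = 0 for 0 ≤ i < 4:
h_5 = 1·1 + 1·0 + 2·0 + -1/2·0 + -2·0 = 1
h_6 = 1·1 + 1·1 + 2·0 + -1/2·0 + -2·0 = 2
h_7 = 1·2 + 1·1 + 2·1 + -1/2·0 + -2·0 = 5
h_8 = 1·5 + 1·2 + 2·1 + -1/2·1 + -2·0 = 17/2
h_9 = 1·17/2 + 1·5 + 2·2 + -1/2·1 + -2·1 = 15
h_10 = 1·15 + 1·17/2 + 2·5 + -1/2·2 + -2·1 = 61/2
h_11 = 1·61/2 + 1·15 + 2·17/2 + -1/2·5 + -2·2 = 56
h_12 = 1·56 + 1·61/2 + 2·15 + -1/2·17/2 + -2·5 = 409/4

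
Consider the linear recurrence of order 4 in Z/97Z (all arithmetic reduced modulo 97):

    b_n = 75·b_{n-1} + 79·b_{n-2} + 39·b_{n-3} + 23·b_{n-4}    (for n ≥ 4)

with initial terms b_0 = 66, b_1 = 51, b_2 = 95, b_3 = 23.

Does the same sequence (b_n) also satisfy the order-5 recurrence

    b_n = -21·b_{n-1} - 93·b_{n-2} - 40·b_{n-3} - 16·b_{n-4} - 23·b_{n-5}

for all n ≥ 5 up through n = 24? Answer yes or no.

Terms b_0..b_24: 66, 51, 95, 23, 30, 21, 43, 84, 51, 11, 1, 15, 90, 79, 63, 77, 92, 88, 84, 84, 54, 78, 95, 59, 15
n=5: candidate gives 21, actual b_5 = 21 ✓
n=6: candidate gives 43, actual b_6 = 43 ✓
n=7: candidate gives 84, actual b_7 = 84 ✓
n=8: candidate gives 51, actual b_8 = 51 ✓
n=9: candidate gives 11, actual b_9 = 11 ✓
n=10: candidate gives 1, actual b_10 = 1 ✓
n=11: candidate gives 15, actual b_11 = 15 ✓
n=12: candidate gives 90, actual b_12 = 90 ✓
n=13: candidate gives 79, actual b_13 = 79 ✓
n=14: candidate gives 63, actual b_14 = 63 ✓
n=15: candidate gives 77, actual b_15 = 77 ✓
n=16: candidate gives 92, actual b_16 = 92 ✓
n=17: candidate gives 88, actual b_17 = 88 ✓
n=18: candidate gives 84, actual b_18 = 84 ✓
n=19: candidate gives 84, actual b_19 = 84 ✓
n=20: candidate gives 54, actual b_20 = 54 ✓
n=21: candidate gives 78, actual b_21 = 78 ✓
n=22: candidate gives 95, actual b_22 = 95 ✓
n=23: candidate gives 59, actual b_23 = 59 ✓
n=24: candidate gives 15, actual b_24 = 15 ✓

yes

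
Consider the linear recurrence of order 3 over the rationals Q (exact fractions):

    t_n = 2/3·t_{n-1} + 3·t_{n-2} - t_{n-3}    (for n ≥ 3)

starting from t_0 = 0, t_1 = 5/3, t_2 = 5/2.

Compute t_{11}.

t_3 = 2/3·5/2 + 3·5/3 + -1·0 = 20/3
t_4 = 2/3·20/3 + 3·5/2 + -1·5/3 = 185/18
t_5 = 2/3·185/18 + 3·20/3 + -1·5/2 = 1315/54
t_6 = 2/3·1315/54 + 3·185/18 + -1·20/3 = 6545/162
t_7 = 2/3·6545/162 + 3·1315/54 + -1·185/18 = 21800/243
t_8 = 2/3·21800/243 + 3·6545/162 + -1·1315/54 = 114205/729
t_9 = 2/3·114205/729 + 3·21800/243 + -1·6545/162 = 1457305/4374
t_10 = 2/3·1457305/4374 + 3·114205/729 + -1·21800/243 = 3952240/6561
t_11 = 2/3·3952240/6561 + 3·1457305/4374 + -1·114205/729 = 48989125/39366

48989125/39366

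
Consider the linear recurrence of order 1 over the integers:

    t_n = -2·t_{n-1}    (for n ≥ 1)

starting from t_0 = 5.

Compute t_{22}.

20971520

t_1 = -2·5 = -10
t_2 = -2·-10 = 20
t_3 = -2·20 = -40
t_4 = -2·-40 = 80
t_5 = -2·80 = -160
t_6 = -2·-160 = 320
t_7 = -2·320 = -640
t_8 = -2·-640 = 1280
t_9 = -2·1280 = -2560
t_10 = -2·-2560 = 5120
t_11 = -2·5120 = -10240
t_12 = -2·-10240 = 20480
t_13 = -2·20480 = -40960
t_14 = -2·-40960 = 81920
t_15 = -2·81920 = -163840
t_16 = -2·-163840 = 327680
t_17 = -2·327680 = -655360
t_18 = -2·-655360 = 1310720
t_19 = -2·1310720 = -2621440
t_20 = -2·-2621440 = 5242880
t_21 = -2·5242880 = -10485760
t_22 = -2·-10485760 = 20971520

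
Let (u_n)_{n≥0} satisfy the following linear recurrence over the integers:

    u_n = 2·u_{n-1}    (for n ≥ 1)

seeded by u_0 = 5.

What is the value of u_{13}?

u_1 = 2·5 = 10
u_2 = 2·10 = 20
u_3 = 2·20 = 40
u_4 = 2·40 = 80
u_5 = 2·80 = 160
u_6 = 2·160 = 320
u_7 = 2·320 = 640
u_8 = 2·640 = 1280
u_9 = 2·1280 = 2560
u_10 = 2·2560 = 5120
u_11 = 2·5120 = 10240
u_12 = 2·10240 = 20480
u_13 = 2·20480 = 40960

40960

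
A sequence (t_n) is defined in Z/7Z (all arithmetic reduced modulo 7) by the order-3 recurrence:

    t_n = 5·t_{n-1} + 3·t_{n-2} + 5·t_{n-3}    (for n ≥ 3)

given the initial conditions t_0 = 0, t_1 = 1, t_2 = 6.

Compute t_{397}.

6

t_3 = 5·6 + 3·1 + 5·0 = 5
t_4 = 5·5 + 3·6 + 5·1 = 6
t_5 = 5·6 + 3·5 + 5·6 = 5
t_6 = 5·5 + 3·6 + 5·5 = 5
t_7 = 5·5 + 3·5 + 5·6 = 0
t_8 = 5·0 + 3·5 + 5·5 = 5
Continuing the recurrence:
  t_9 = 1;  t_10 = 6;  t_11 = 2;  t_12 = 5;  t_13 = 5;  t_14 = 1
  t_15 = 3;  t_16 = 1;  t_17 = 5;  t_18 = 1;  t_19 = 4;  t_20 = 6
  t_21 = 5;  t_22 = 0;  t_23 = 3;  t_24 = 5;  t_25 = 6;  t_26 = 4
  t_27 = 0;  t_28 = 0;  t_29 = 6;  t_30 = 2;  t_31 = 0;  t_32 = 1
  t_33 = 1;  t_34 = 1;  t_35 = 6;  t_36 = 3;  t_37 = 3;  t_38 = 5
  t_39 = 0;  t_40 = 2;  t_41 = 0;  t_42 = 6;  t_43 = 5;  t_44 = 1
  t_45 = 1;  t_46 = 5;  t_47 = 5;  t_48 = 3;  t_49 = 6;  t_50 = 1
  t_51 = 3;  t_52 = 6;  t_53 = 2;  t_54 = 1;  t_55 = 6;  t_56 = 1
  t_57 = 0;  t_58 = 5;  t_59 = 2;  t_60 = 4;  t_61 = 2;  t_62 = 4
  t_63 = 4;  t_64 = 0;  t_65 = 4;  t_66 = 5;  t_67 = 2;  t_68 = 3
  t_69 = 4;  t_70 = 4;  t_71 = 5;  t_72 = 1;  t_73 = 5;  t_74 = 4
  t_75 = 5;  t_76 = 6;  t_77 = 2;  t_78 = 4;  t_79 = 0;  t_80 = 1
  t_81 = 4;  t_82 = 2;  t_83 = 6;  t_84 = 0;  t_85 = 0;  t_86 = 2
  t_87 = 3;  t_88 = 0;  t_89 = 5;  t_90 = 5;  t_91 = 5;  t_92 = 2
  t_93 = 1;  t_94 = 1;  t_95 = 4;  t_96 = 0;  t_97 = 3;  t_98 = 0
  t_99 = 2;  t_100 = 4;  t_101 = 5;  t_102 = 5;  t_103 = 4;  t_104 = 4
  t_105 = 1;  t_106 = 2;  t_107 = 5;  t_108 = 1;  t_109 = 2;  t_110 = 3
  t_111 = 5;  t_112 = 2;  t_113 = 5;  t_114 = 0;  t_115 = 4;  t_116 = 3
  t_117 = 6;  t_118 = 3;  t_119 = 6;  t_120 = 6;  t_121 = 0;  t_122 = 6
  t_123 = 4;  t_124 = 3;  t_125 = 1;  t_126 = 6;  t_127 = 6;  t_128 = 4
  t_129 = 5;  t_130 = 4;  t_131 = 6;  t_132 = 4;  t_133 = 2;  t_134 = 3
  t_135 = 6;  t_136 = 0;  t_137 = 5;  t_138 = 6;  t_139 = 3;  t_140 = 2
  t_141 = 0;  t_142 = 0;  t_143 = 3;  t_144 = 1;  t_145 = 0;  t_146 = 4
  t_147 = 4;  t_148 = 4;  t_149 = 3;  t_150 = 5;  t_151 = 5;  t_152 = 6
  t_153 = 0;  t_154 = 1;  t_155 = 0;  t_156 = 3;  t_157 = 6;  t_158 = 4
  t_159 = 4;  t_160 = 6;  t_161 = 6;  t_162 = 5;  t_163 = 3;  t_164 = 4
  t_165 = 5;  t_166 = 3;  t_167 = 1;  t_168 = 4;  t_169 = 3;  t_170 = 4
  t_171 = 0;  t_172 = 6;  t_173 = 1;  t_174 = 2;  t_175 = 1;  t_176 = 2
  t_177 = 2;  t_178 = 0;  t_179 = 2;  t_180 = 6;  t_181 = 1;  t_182 = 5
  t_183 = 2;  t_184 = 2;  t_185 = 6;  t_186 = 4;  t_187 = 6;  t_188 = 2
  t_189 = 6;  t_190 = 3;  t_191 = 1;  t_192 = 2;  t_193 = 0;  t_194 = 4
  t_195 = 2;  t_196 = 1;  t_197 = 3;  t_198 = 0;  t_199 = 0;  t_200 = 1
  t_201 = 5;  t_202 = 0;  t_203 = 6;  t_204 = 6;  t_205 = 6;  t_206 = 1
  t_207 = 4;  t_208 = 4;  t_209 = 2;  t_210 = 0;  t_211 = 5;  t_212 = 0
  t_213 = 1;  t_214 = 2;  t_215 = 6;  t_216 = 6;  t_217 = 2;  t_218 = 2
  t_219 = 4;  t_220 = 1;  t_221 = 6;  t_222 = 4;  t_223 = 1;  t_224 = 5
  t_225 = 6;  t_226 = 1;  t_227 = 6;  t_228 = 0;  t_229 = 2;  t_230 = 5
  t_231 = 3;  t_232 = 5;  t_233 = 3;  t_234 = 3;  t_235 = 0;  t_236 = 3
  t_237 = 2;  t_238 = 5;  t_239 = 4;  t_240 = 3;  t_241 = 3;  t_242 = 2
  t_243 = 6;  t_244 = 2;  t_245 = 3;  t_246 = 2;  t_247 = 1;  t_248 = 5
  t_249 = 3;  t_250 = 0;  t_251 = 6;  t_252 = 3;  t_253 = 5;  t_254 = 1
  t_255 = 0;  t_256 = 0;  t_257 = 5;  t_258 = 4;  t_259 = 0;  t_260 = 2
  t_261 = 2;  t_262 = 2;  t_263 = 5;  t_264 = 6;  t_265 = 6;  t_266 = 3
  t_267 = 0;  t_268 = 4;  t_269 = 0;  t_270 = 5;  t_271 = 3;  t_272 = 2
  t_273 = 2;  t_274 = 3;  t_275 = 3;  t_276 = 6;  t_277 = 5;  t_278 = 2
  t_279 = 6;  t_280 = 5;  t_281 = 4;  t_282 = 2;  t_283 = 5;  t_284 = 2
  t_285 = 0;  t_286 = 3;  t_287 = 4;  t_288 = 1;  t_289 = 4;  t_290 = 1
  t_291 = 1;  t_292 = 0;  t_293 = 1;  t_294 = 3;  t_295 = 4;  t_296 = 6
  t_297 = 1;  t_298 = 1;  t_299 = 3;  t_300 = 2;  t_301 = 3;  t_302 = 1
  t_303 = 3;  t_304 = 5;  t_305 = 4;  t_306 = 1;  t_307 = 0;  t_308 = 2
  t_309 = 1;  t_310 = 4;  t_311 = 5;  t_312 = 0;  t_313 = 0;  t_314 = 4
  t_315 = 6;  t_316 = 0;  t_317 = 3;  t_318 = 3;  t_319 = 3;  t_320 = 4
  t_321 = 2;  t_322 = 2;  t_323 = 1;  t_324 = 0;  t_325 = 6;  t_326 = 0
  t_327 = 4;  t_328 = 1;  t_329 = 3;  t_330 = 3;  t_331 = 1;  t_332 = 1
  t_333 = 2;  t_334 = 4;  t_335 = 3;  t_336 = 2;  t_337 = 4;  t_338 = 6
  t_339 = 3;  t_340 = 4;  t_341 = 3;  t_342 = 0;  t_343 = 1;  t_344 = 6
  t_345 = 5;  t_346 = 6;  t_347 = 5;  t_348 = 5;  t_349 = 0;  t_350 = 5
  t_351 = 1;  t_352 = 6;  t_353 = 2;  t_354 = 5;  t_355 = 5;  t_356 = 1
  t_357 = 3;  t_358 = 1;  t_359 = 5;  t_360 = 1;  t_361 = 4;  t_362 = 6
  t_363 = 5;  t_364 = 0;  t_365 = 3;  t_366 = 5;  t_367 = 6;  t_368 = 4
  t_369 = 0;  t_370 = 0;  t_371 = 6;  t_372 = 2;  t_373 = 0;  t_374 = 1
  t_375 = 1;  t_376 = 1;  t_377 = 6;  t_378 = 3;  t_379 = 3;  t_380 = 5
  t_381 = 0;  t_382 = 2;  t_383 = 0;  t_384 = 6;  t_385 = 5;  t_386 = 1
  t_387 = 1;  t_388 = 5;  t_389 = 5;  t_390 = 3;  t_391 = 6;  t_392 = 1
  t_393 = 3;  t_394 = 6;  t_395 = 2
t_396 = 5·2 + 3·6 + 5·3 = 1
t_397 = 5·1 + 3·2 + 5·6 = 6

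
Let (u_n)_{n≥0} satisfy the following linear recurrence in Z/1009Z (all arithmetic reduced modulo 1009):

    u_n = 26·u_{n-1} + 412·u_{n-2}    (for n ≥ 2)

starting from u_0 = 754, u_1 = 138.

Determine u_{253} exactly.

298

u_2 = 26·138 + 412·754 = 437
u_3 = 26·437 + 412·138 = 615
u_4 = 26·615 + 412·437 = 288
u_5 = 26·288 + 412·615 = 546
u_6 = 26·546 + 412·288 = 673
u_7 = 26·673 + 412·546 = 290
Continuing the recurrence:
  u_8 = 278;  u_9 = 583;  u_10 = 542;  u_11 = 20;  u_12 = 835;  u_13 = 689
  u_14 = 712;  u_15 = 689;  u_16 = 486;  u_17 = 867;  u_18 = 794;  u_19 = 482
  u_20 = 636;  u_21 = 203;  u_22 = 934;  u_23 = 966;  u_24 = 270;  u_25 = 403
  u_26 = 638;  u_27 = 1004;  u_28 = 386;  u_29 = 913;  u_30 = 141;  u_31 = 438
  u_32 = 868;  u_33 = 215;  u_34 = 975;  u_35 = 922;  u_36 = 883;  u_37 = 231
  u_38 = 508;  u_39 = 417;  u_40 = 176;  u_41 = 814;  u_42 = 848;  u_43 = 230
  u_44 = 188;  u_45 = 766;  u_46 = 508;  u_47 = 875;  u_48 = 985;  u_49 = 672
  u_50 = 521;  u_51 = 827;  u_52 = 48;  u_53 = 930;  u_54 = 569;  u_55 = 408
  u_56 = 858;  u_57 = 712;  u_58 = 696;  u_59 = 668;  u_60 = 411;  u_61 = 355
  u_62 = 978;  u_63 = 158;  u_64 = 417;  u_65 = 263;  u_66 = 49;  u_67 = 658
  u_68 = 972;  u_69 = 731;  u_70 = 735;  u_71 = 429;  u_72 = 175;  u_73 = 687
  u_74 = 161;  u_75 = 674;  u_76 = 109;  u_77 = 20;  u_78 = 23;  u_79 = 766
  u_80 = 131;  u_81 = 154;  u_82 = 463;  u_83 = 820;  u_84 = 186;  u_85 = 625
  u_86 = 54;  u_87 = 600;  u_88 = 515;  u_89 = 268;  u_90 = 195;  u_91 = 460
  u_92 = 481;  u_93 = 226;  u_94 = 230;  u_95 = 210;  u_96 = 329;  u_97 = 228
  u_98 = 216;  u_99 = 670;  u_100 = 467;  u_101 = 617;  u_102 = 592;  u_103 = 193
  u_104 = 708;  u_105 = 51;  u_106 = 412;  u_107 = 445;  u_108 = 703;  u_109 = 827
  u_110 = 366;  u_111 = 117;  u_112 = 466;  u_113 = 789;  u_114 = 616;  u_115 = 42
  u_116 = 616;  u_117 = 23;  u_118 = 122;  u_119 = 540;  u_120 = 737;  u_121 = 491
  u_122 = 593;  u_123 = 775;  u_124 = 108;  u_125 = 237;  u_126 = 208;  u_127 = 134
  u_128 = 388;  u_129 = 720;  u_130 = 992;  u_131 = 561;  u_132 = 519;  u_133 = 448
  u_134 = 469;  u_135 = 15;  u_136 = 899;  u_137 = 293;  u_138 = 640;  u_139 = 132
  u_140 = 736;  u_141 = 872;  u_142 = 1006;  u_143 = 991;  u_144 = 314;  u_145 = 748
  u_146 = 493;  u_147 = 132;  u_148 = 712;  u_149 = 248;  u_150 = 119;  u_151 = 334
  u_152 = 199;  u_153 = 513;  u_154 = 480;  u_155 = 847;  u_156 = 829;  u_157 = 215
  u_158 = 42;  u_159 = 880;  u_160 = 833;  u_161 = 798;  u_162 = 704;  u_163 = 993
  u_164 = 49;  u_165 = 736;  u_166 = 982;  u_167 = 839;  u_168 = 600;  u_169 = 46
  u_170 = 182;  u_171 = 477;  u_172 = 612;  u_173 = 546;  u_174 = 973;  u_175 = 18
  u_176 = 771;  u_177 = 219;  u_178 = 466;  u_179 = 435;  u_180 = 493;  u_181 = 328
  u_182 = 763;  u_183 = 597;  u_184 = 944;  u_185 = 96;  u_186 = 941;  u_187 = 451
  u_188 = 863;  u_189 = 396;  u_190 = 594;  u_191 = 3;  u_192 = 628;  u_193 = 411
  u_194 = 19;  u_195 = 314;  u_196 = 857;  u_197 = 300;  u_198 = 671;  u_199 = 795
  u_200 = 476;  u_201 = 892;  u_202 = 351;  u_203 = 273;  u_204 = 360;  u_205 = 756
  u_206 = 482;  u_207 = 115;  u_208 = 783;  u_209 = 135;  u_210 = 199;  u_211 = 254
  u_212 = 809;  u_213 = 566;  u_214 = 928;  u_215 = 25;  u_216 = 575;  u_217 = 25
  u_218 = 435;  u_219 = 421;  u_220 = 474;  u_221 = 120;  u_222 = 644;  u_223 = 599
  u_224 = 400;  u_225 = 902;  u_226 = 578;  u_227 = 205;  u_228 = 297;  u_229 = 363
  u_230 = 632;  u_231 = 512;  u_232 = 257;  u_233 = 691;  u_234 = 752;  u_235 = 535
  u_236 = 854;  u_237 = 464;  u_238 = 672;  u_239 = 786;  u_240 = 654;  u_241 = 803
  u_242 = 743;  u_243 = 31;  u_244 = 186;  u_245 = 455;  u_246 = 679;  u_247 = 287
  u_248 = 654;  u_249 = 42;  u_250 = 128;  u_251 = 452
u_252 = 26·452 + 412·128 = 921
u_253 = 26·921 + 412·452 = 298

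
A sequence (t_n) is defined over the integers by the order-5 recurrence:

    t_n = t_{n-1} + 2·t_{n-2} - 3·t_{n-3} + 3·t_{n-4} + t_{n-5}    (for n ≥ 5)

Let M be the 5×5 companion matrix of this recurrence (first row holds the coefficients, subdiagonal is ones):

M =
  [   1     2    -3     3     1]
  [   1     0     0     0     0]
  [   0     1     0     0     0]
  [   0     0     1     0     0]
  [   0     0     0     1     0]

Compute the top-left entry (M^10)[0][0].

265

(M^10)[0][0] is the top entry after applying M 10 times to the unit state (1, 0, 0, 0, 0). Equivalently it is h_{14} for the auxiliary sequence (h_n) obeying the same recurrence with h_4 = 1 and h_i = 0 for 0 ≤ i < 4:
h_5 = 1·1 + 2·0 + -3·0 + 3·0 + 1·0 = 1
h_6 = 1·1 + 2·1 + -3·0 + 3·0 + 1·0 = 3
h_7 = 1·3 + 2·1 + -3·1 + 3·0 + 1·0 = 2
h_8 = 1·2 + 2·3 + -3·1 + 3·1 + 1·0 = 8
h_9 = 1·8 + 2·2 + -3·3 + 3·1 + 1·1 = 7
h_10 = 1·7 + 2·8 + -3·2 + 3·3 + 1·1 = 27
h_11 = 1·27 + 2·7 + -3·8 + 3·2 + 1·3 = 26
h_12 = 1·26 + 2·27 + -3·7 + 3·8 + 1·2 = 85
h_13 = 1·85 + 2·26 + -3·27 + 3·7 + 1·8 = 85
h_14 = 1·85 + 2·85 + -3·26 + 3·27 + 1·7 = 265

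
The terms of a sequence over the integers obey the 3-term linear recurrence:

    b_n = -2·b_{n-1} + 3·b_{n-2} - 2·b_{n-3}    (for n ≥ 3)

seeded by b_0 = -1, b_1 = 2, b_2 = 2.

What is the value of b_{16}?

-6303334

b_3 = -2·2 + 3·2 + -2·-1 = 4
b_4 = -2·4 + 3·2 + -2·2 = -6
b_5 = -2·-6 + 3·4 + -2·2 = 20
b_6 = -2·20 + 3·-6 + -2·4 = -66
b_7 = -2·-66 + 3·20 + -2·-6 = 204
b_8 = -2·204 + 3·-66 + -2·20 = -646
b_9 = -2·-646 + 3·204 + -2·-66 = 2036
b_10 = -2·2036 + 3·-646 + -2·204 = -6418
b_11 = -2·-6418 + 3·2036 + -2·-646 = 20236
b_12 = -2·20236 + 3·-6418 + -2·2036 = -63798
b_13 = -2·-63798 + 3·20236 + -2·-6418 = 201140
b_14 = -2·201140 + 3·-63798 + -2·20236 = -634146
b_15 = -2·-634146 + 3·201140 + -2·-63798 = 1999308
b_16 = -2·1999308 + 3·-634146 + -2·201140 = -6303334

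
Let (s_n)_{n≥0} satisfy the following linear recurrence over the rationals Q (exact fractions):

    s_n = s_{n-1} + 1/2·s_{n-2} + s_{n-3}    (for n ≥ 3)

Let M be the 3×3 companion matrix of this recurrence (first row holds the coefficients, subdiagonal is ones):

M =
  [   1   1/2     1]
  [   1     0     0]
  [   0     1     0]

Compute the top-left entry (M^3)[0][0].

3

(M^3)[0][0] is the top entry after applying M 3 times to the unit state (1, 0, 0). Equivalently it is h_{5} for the auxiliary sequence (h_n) obeying the same recurrence with h_2 = 1 and h_i = 0 for 0 ≤ i < 2:
h_3 = 1·1 + 1/2·0 + 1·0 = 1
h_4 = 1·1 + 1/2·1 + 1·0 = 3/2
h_5 = 1·3/2 + 1/2·1 + 1·1 = 3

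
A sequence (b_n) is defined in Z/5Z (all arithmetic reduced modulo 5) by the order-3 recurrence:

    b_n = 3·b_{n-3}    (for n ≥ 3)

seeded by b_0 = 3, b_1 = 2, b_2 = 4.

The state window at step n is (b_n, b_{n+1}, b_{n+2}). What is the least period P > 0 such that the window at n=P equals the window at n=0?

n=0: window = (3, 2, 4)
n=1: window = (2, 4, 4)
n=2: window = (4, 4, 1)
n=3: window = (4, 1, 2)
n=4: window = (1, 2, 2)
n=5: window = (2, 2, 3)
n=6: window = (2, 3, 1)
n=7: window = (3, 1, 1)
n=8: window = (1, 1, 4)
n=9: window = (1, 4, 3)
n=10: window = (4, 3, 3)
n=11: window = (3, 3, 2)
n=12: window = (3, 2, 4)
window at n=12 equals window at n=0 → period = 12

12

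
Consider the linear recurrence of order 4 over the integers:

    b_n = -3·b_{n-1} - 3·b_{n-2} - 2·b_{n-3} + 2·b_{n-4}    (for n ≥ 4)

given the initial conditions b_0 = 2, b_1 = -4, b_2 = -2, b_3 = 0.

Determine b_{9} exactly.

b_4 = -3·0 + -3·-2 + -2·-4 + 2·2 = 18
b_5 = -3·18 + -3·0 + -2·-2 + 2·-4 = -58
b_6 = -3·-58 + -3·18 + -2·0 + 2·-2 = 116
b_7 = -3·116 + -3·-58 + -2·18 + 2·0 = -210
b_8 = -3·-210 + -3·116 + -2·-58 + 2·18 = 434
b_9 = -3·434 + -3·-210 + -2·116 + 2·-58 = -1020

-1020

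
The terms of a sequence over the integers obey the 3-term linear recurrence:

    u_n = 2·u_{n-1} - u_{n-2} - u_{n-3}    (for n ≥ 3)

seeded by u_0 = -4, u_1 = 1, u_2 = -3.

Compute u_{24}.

u_3 = 2·-3 + -1·1 + -1·-4 = -3
u_4 = 2·-3 + -1·-3 + -1·1 = -4
u_5 = 2·-4 + -1·-3 + -1·-3 = -2
u_6 = 2·-2 + -1·-4 + -1·-3 = 3
u_7 = 2·3 + -1·-2 + -1·-4 = 12
u_8 = 2·12 + -1·3 + -1·-2 = 23
u_9 = 2·23 + -1·12 + -1·3 = 31
u_10 = 2·31 + -1·23 + -1·12 = 27
u_11 = 2·27 + -1·31 + -1·23 = 0
u_12 = 2·0 + -1·27 + -1·31 = -58
u_13 = 2·-58 + -1·0 + -1·27 = -143
u_14 = 2·-143 + -1·-58 + -1·0 = -228
u_15 = 2·-228 + -1·-143 + -1·-58 = -255
u_16 = 2·-255 + -1·-228 + -1·-143 = -139
u_17 = 2·-139 + -1·-255 + -1·-228 = 205
u_18 = 2·205 + -1·-139 + -1·-255 = 804
u_19 = 2·804 + -1·205 + -1·-139 = 1542
u_20 = 2·1542 + -1·804 + -1·205 = 2075
u_21 = 2·2075 + -1·1542 + -1·804 = 1804
u_22 = 2·1804 + -1·2075 + -1·1542 = -9
u_23 = 2·-9 + -1·1804 + -1·2075 = -3897
u_24 = 2·-3897 + -1·-9 + -1·1804 = -9589

-9589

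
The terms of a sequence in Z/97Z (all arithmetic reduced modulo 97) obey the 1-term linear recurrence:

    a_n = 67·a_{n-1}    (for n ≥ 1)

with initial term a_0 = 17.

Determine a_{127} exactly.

a_1 = 67·17 = 72
a_2 = 67·72 = 71
a_3 = 67·71 = 4
a_4 = 67·4 = 74
a_5 = 67·74 = 11
a_6 = 67·11 = 58
a_7 = 67·58 = 6
a_8 = 67·6 = 14
a_9 = 67·14 = 65
a_10 = 67·65 = 87
a_11 = 67·87 = 9
a_12 = 67·9 = 21
a_13 = 67·21 = 49
a_14 = 67·49 = 82
a_15 = 67·82 = 62
a_16 = 67·62 = 80
a_17 = 67·80 = 25
a_18 = 67·25 = 26
a_19 = 67·26 = 93
a_20 = 67·93 = 23
a_21 = 67·23 = 86
a_22 = 67·86 = 39
a_23 = 67·39 = 91
a_24 = 67·91 = 83
a_25 = 67·83 = 32
a_26 = 67·32 = 10
a_27 = 67·10 = 88
a_28 = 67·88 = 76
a_29 = 67·76 = 48
a_30 = 67·48 = 15
a_31 = 67·15 = 35
a_32 = 67·35 = 17
(a_32) = (17) = (a_0), so the sequence has period 32.
127 ≡ 31 (mod 32), hence a_127 = a_31 = 35.

35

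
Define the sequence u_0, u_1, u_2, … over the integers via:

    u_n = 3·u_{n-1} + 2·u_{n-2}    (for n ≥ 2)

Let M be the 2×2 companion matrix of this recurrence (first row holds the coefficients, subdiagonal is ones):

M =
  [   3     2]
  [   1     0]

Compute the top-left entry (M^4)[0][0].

(M^4)[0][0] is the top entry after applying M 4 times to the unit state (1, 0). Equivalently it is h_{5} for the auxiliary sequence (h_n) obeying the same recurrence with h_1 = 1 and h_i = 0 for 0 ≤ i < 1:
h_2 = 3·1 + 2·0 = 3
h_3 = 3·3 + 2·1 = 11
h_4 = 3·11 + 2·3 = 39
h_5 = 3·39 + 2·11 = 139

139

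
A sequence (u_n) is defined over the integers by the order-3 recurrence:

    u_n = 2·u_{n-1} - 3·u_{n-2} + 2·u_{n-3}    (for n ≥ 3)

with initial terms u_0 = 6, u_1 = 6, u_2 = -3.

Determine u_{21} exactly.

6936

u_3 = 2·-3 + -3·6 + 2·6 = -12
u_4 = 2·-12 + -3·-3 + 2·6 = -3
u_5 = 2·-3 + -3·-12 + 2·-3 = 24
u_6 = 2·24 + -3·-3 + 2·-12 = 33
u_7 = 2·33 + -3·24 + 2·-3 = -12
u_8 = 2·-12 + -3·33 + 2·24 = -75
u_9 = 2·-75 + -3·-12 + 2·33 = -48
u_10 = 2·-48 + -3·-75 + 2·-12 = 105
u_11 = 2·105 + -3·-48 + 2·-75 = 204
u_12 = 2·204 + -3·105 + 2·-48 = -3
u_13 = 2·-3 + -3·204 + 2·105 = -408
u_14 = 2·-408 + -3·-3 + 2·204 = -399
u_15 = 2·-399 + -3·-408 + 2·-3 = 420
u_16 = 2·420 + -3·-399 + 2·-408 = 1221
u_17 = 2·1221 + -3·420 + 2·-399 = 384
u_18 = 2·384 + -3·1221 + 2·420 = -2055
u_19 = 2·-2055 + -3·384 + 2·1221 = -2820
u_20 = 2·-2820 + -3·-2055 + 2·384 = 1293
u_21 = 2·1293 + -3·-2820 + 2·-2055 = 6936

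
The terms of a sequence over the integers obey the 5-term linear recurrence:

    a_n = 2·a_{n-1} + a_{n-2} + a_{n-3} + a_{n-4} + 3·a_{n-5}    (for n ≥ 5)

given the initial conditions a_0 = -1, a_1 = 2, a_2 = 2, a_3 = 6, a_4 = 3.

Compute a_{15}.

a_5 = 2·3 + 1·6 + 1·2 + 1·2 + 3·-1 = 13
a_6 = 2·13 + 1·3 + 1·6 + 1·2 + 3·2 = 43
a_7 = 2·43 + 1·13 + 1·3 + 1·6 + 3·2 = 114
a_8 = 2·114 + 1·43 + 1·13 + 1·3 + 3·6 = 305
a_9 = 2·305 + 1·114 + 1·43 + 1·13 + 3·3 = 789
a_10 = 2·789 + 1·305 + 1·114 + 1·43 + 3·13 = 2079
a_11 = 2·2079 + 1·789 + 1·305 + 1·114 + 3·43 = 5495
a_12 = 2·5495 + 1·2079 + 1·789 + 1·305 + 3·114 = 14505
a_13 = 2·14505 + 1·5495 + 1·2079 + 1·789 + 3·305 = 38288
a_14 = 2·38288 + 1·14505 + 1·5495 + 1·2079 + 3·789 = 101022
a_15 = 2·101022 + 1·38288 + 1·14505 + 1·5495 + 3·2079 = 266569

266569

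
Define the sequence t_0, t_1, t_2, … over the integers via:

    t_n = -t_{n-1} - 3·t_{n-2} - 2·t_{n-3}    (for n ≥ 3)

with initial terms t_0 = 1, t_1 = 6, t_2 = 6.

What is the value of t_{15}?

t_3 = -1·6 + -3·6 + -2·1 = -26
t_4 = -1·-26 + -3·6 + -2·6 = -4
t_5 = -1·-4 + -3·-26 + -2·6 = 70
t_6 = -1·70 + -3·-4 + -2·-26 = -6
t_7 = -1·-6 + -3·70 + -2·-4 = -196
t_8 = -1·-196 + -3·-6 + -2·70 = 74
t_9 = -1·74 + -3·-196 + -2·-6 = 526
t_10 = -1·526 + -3·74 + -2·-196 = -356
t_11 = -1·-356 + -3·526 + -2·74 = -1370
t_12 = -1·-1370 + -3·-356 + -2·526 = 1386
t_13 = -1·1386 + -3·-1370 + -2·-356 = 3436
t_14 = -1·3436 + -3·1386 + -2·-1370 = -4854
t_15 = -1·-4854 + -3·3436 + -2·1386 = -8226

-8226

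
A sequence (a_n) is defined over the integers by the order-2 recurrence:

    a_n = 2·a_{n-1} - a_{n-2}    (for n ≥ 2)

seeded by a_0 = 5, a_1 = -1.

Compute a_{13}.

-73

a_2 = 2·-1 + -1·5 = -7
a_3 = 2·-7 + -1·-1 = -13
a_4 = 2·-13 + -1·-7 = -19
a_5 = 2·-19 + -1·-13 = -25
a_6 = 2·-25 + -1·-19 = -31
a_7 = 2·-31 + -1·-25 = -37
a_8 = 2·-37 + -1·-31 = -43
a_9 = 2·-43 + -1·-37 = -49
a_10 = 2·-49 + -1·-43 = -55
a_11 = 2·-55 + -1·-49 = -61
a_12 = 2·-61 + -1·-55 = -67
a_13 = 2·-67 + -1·-61 = -73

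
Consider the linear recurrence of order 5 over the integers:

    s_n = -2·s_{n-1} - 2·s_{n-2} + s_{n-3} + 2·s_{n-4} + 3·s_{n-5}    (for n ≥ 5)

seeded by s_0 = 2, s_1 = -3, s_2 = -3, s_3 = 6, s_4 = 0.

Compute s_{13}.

s_5 = -2·0 + -2·6 + 1·-3 + 2·-3 + 3·2 = -15
s_6 = -2·-15 + -2·0 + 1·6 + 2·-3 + 3·-3 = 21
s_7 = -2·21 + -2·-15 + 1·0 + 2·6 + 3·-3 = -9
s_8 = -2·-9 + -2·21 + 1·-15 + 2·0 + 3·6 = -21
s_9 = -2·-21 + -2·-9 + 1·21 + 2·-15 + 3·0 = 51
s_10 = -2·51 + -2·-21 + 1·-9 + 2·21 + 3·-15 = -72
s_11 = -2·-72 + -2·51 + 1·-21 + 2·-9 + 3·21 = 66
s_12 = -2·66 + -2·-72 + 1·51 + 2·-21 + 3·-9 = -6
s_13 = -2·-6 + -2·66 + 1·-72 + 2·51 + 3·-21 = -153

-153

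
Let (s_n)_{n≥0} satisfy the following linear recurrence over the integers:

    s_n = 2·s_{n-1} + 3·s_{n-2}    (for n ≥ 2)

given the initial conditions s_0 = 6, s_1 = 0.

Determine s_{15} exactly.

21523356

s_2 = 2·0 + 3·6 = 18
s_3 = 2·18 + 3·0 = 36
s_4 = 2·36 + 3·18 = 126
s_5 = 2·126 + 3·36 = 360
s_6 = 2·360 + 3·126 = 1098
s_7 = 2·1098 + 3·360 = 3276
s_8 = 2·3276 + 3·1098 = 9846
s_9 = 2·9846 + 3·3276 = 29520
s_10 = 2·29520 + 3·9846 = 88578
s_11 = 2·88578 + 3·29520 = 265716
s_12 = 2·265716 + 3·88578 = 797166
s_13 = 2·797166 + 3·265716 = 2391480
s_14 = 2·2391480 + 3·797166 = 7174458
s_15 = 2·7174458 + 3·2391480 = 21523356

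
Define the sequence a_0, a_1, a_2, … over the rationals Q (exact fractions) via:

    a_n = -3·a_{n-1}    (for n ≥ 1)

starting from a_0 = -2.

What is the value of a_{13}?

a_1 = -3·-2 = 6
a_2 = -3·6 = -18
a_3 = -3·-18 = 54
a_4 = -3·54 = -162
a_5 = -3·-162 = 486
a_6 = -3·486 = -1458
a_7 = -3·-1458 = 4374
a_8 = -3·4374 = -13122
a_9 = -3·-13122 = 39366
a_10 = -3·39366 = -118098
a_11 = -3·-118098 = 354294
a_12 = -3·354294 = -1062882
a_13 = -3·-1062882 = 3188646

3188646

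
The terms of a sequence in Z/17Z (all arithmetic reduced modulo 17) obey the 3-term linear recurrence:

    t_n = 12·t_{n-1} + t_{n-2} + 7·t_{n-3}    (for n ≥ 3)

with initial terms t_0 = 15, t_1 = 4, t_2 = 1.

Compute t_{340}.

t_3 = 12·1 + 1·4 + 7·15 = 2
t_4 = 12·2 + 1·1 + 7·4 = 2
t_5 = 12·2 + 1·2 + 7·1 = 16
t_6 = 12·16 + 1·2 + 7·2 = 4
t_7 = 12·4 + 1·16 + 7·2 = 10
t_8 = 12·10 + 1·4 + 7·16 = 15
t_9 = 12·15 + 1·10 + 7·4 = 14
t_10 = 12·14 + 1·15 + 7·10 = 15
t_11 = 12·15 + 1·14 + 7·15 = 10
t_12 = 12·10 + 1·15 + 7·14 = 12
t_13 = 12·12 + 1·10 + 7·15 = 4
t_14 = 12·4 + 1·12 + 7·10 = 11
t_15 = 12·11 + 1·4 + 7·12 = 16
t_16 = 12·16 + 1·11 + 7·4 = 10
t_17 = 12·10 + 1·16 + 7·11 = 9
t_18 = 12·9 + 1·10 + 7·16 = 9
t_19 = 12·9 + 1·9 + 7·10 = 0
t_20 = 12·0 + 1·9 + 7·9 = 4
t_21 = 12·4 + 1·0 + 7·9 = 9
t_22 = 12·9 + 1·4 + 7·0 = 10
t_23 = 12·10 + 1·9 + 7·4 = 4
t_24 = 12·4 + 1·10 + 7·9 = 2
t_25 = 12·2 + 1·4 + 7·10 = 13
t_26 = 12·13 + 1·2 + 7·4 = 16
t_27 = 12·16 + 1·13 + 7·2 = 15
t_28 = 12·15 + 1·16 + 7·13 = 15
t_29 = 12·15 + 1·15 + 7·16 = 1
t_30 = 12·1 + 1·15 + 7·15 = 13
t_31 = 12·13 + 1·1 + 7·15 = 7
t_32 = 12·7 + 1·13 + 7·1 = 2
t_33 = 12·2 + 1·7 + 7·13 = 3
t_34 = 12·3 + 1·2 + 7·7 = 2
t_35 = 12·2 + 1·3 + 7·2 = 7
t_36 = 12·7 + 1·2 + 7·3 = 5
t_37 = 12·5 + 1·7 + 7·2 = 13
t_38 = 12·13 + 1·5 + 7·7 = 6
t_39 = 12·6 + 1·13 + 7·5 = 1
t_40 = 12·1 + 1·6 + 7·13 = 7
t_41 = 12·7 + 1·1 + 7·6 = 8
t_42 = 12·8 + 1·7 + 7·1 = 8
t_43 = 12·8 + 1·8 + 7·7 = 0
t_44 = 12·0 + 1·8 + 7·8 = 13
t_45 = 12·13 + 1·0 + 7·8 = 8
t_46 = 12·8 + 1·13 + 7·0 = 7
t_47 = 12·7 + 1·8 + 7·13 = 13
t_48 = 12·13 + 1·7 + 7·8 = 15
t_49 = 12·15 + 1·13 + 7·7 = 4
t_50 = 12·4 + 1·15 + 7·13 = 1
(t_48, t_49, t_50) = (15, 4, 1) = (t_0, t_1, t_2), so the sequence has period 48.
340 ≡ 4 (mod 48), hence t_340 = t_4 = 2.

2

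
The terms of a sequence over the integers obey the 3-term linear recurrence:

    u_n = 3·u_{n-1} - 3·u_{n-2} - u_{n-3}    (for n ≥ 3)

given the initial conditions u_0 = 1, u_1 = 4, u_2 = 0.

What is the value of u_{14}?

u_3 = 3·0 + -3·4 + -1·1 = -13
u_4 = 3·-13 + -3·0 + -1·4 = -43
u_5 = 3·-43 + -3·-13 + -1·0 = -90
u_6 = 3·-90 + -3·-43 + -1·-13 = -128
u_7 = 3·-128 + -3·-90 + -1·-43 = -71
u_8 = 3·-71 + -3·-128 + -1·-90 = 261
u_9 = 3·261 + -3·-71 + -1·-128 = 1124
u_10 = 3·1124 + -3·261 + -1·-71 = 2660
u_11 = 3·2660 + -3·1124 + -1·261 = 4347
u_12 = 3·4347 + -3·2660 + -1·1124 = 3937
u_13 = 3·3937 + -3·4347 + -1·2660 = -3890
u_14 = 3·-3890 + -3·3937 + -1·4347 = -27828

-27828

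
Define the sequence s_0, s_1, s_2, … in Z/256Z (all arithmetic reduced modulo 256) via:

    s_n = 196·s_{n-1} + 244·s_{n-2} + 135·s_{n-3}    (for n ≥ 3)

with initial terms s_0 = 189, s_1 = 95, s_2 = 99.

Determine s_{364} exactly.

s_3 = 196·99 + 244·95 + 135·189 = 3
s_4 = 196·3 + 244·99 + 135·95 = 193
s_5 = 196·193 + 244·3 + 135·99 = 213
s_6 = 196·213 + 244·193 + 135·3 = 157
s_7 = 196·157 + 244·213 + 135·193 = 255
s_8 = 196·255 + 244·157 + 135·213 = 51
s_9 = 196·51 + 244·255 + 135·157 = 227
s_10 = 196·227 + 244·51 + 135·255 = 225
s_11 = 196·225 + 244·227 + 135·51 = 133
s_12 = 196·133 + 244·225 + 135·227 = 253
s_13 = 196·253 + 244·133 + 135·225 = 31
s_14 = 196·31 + 244·253 + 135·133 = 3
s_15 = 196·3 + 244·31 + 135·253 = 67
s_16 = 196·67 + 244·3 + 135·31 = 129
s_17 = 196·129 + 244·67 + 135·3 = 53
s_18 = 196·53 + 244·129 + 135·67 = 221
s_19 = 196·221 + 244·53 + 135·129 = 191
s_20 = 196·191 + 244·221 + 135·53 = 211
s_21 = 196·211 + 244·191 + 135·221 = 35
s_22 = 196·35 + 244·211 + 135·191 = 161
s_23 = 196·161 + 244·35 + 135·211 = 229
s_24 = 196·229 + 244·161 + 135·35 = 61
s_25 = 196·61 + 244·229 + 135·161 = 223
s_26 = 196·223 + 244·61 + 135·229 = 163
s_27 = 196·163 + 244·223 + 135·61 = 131
s_28 = 196·131 + 244·163 + 135·223 = 65
s_29 = 196·65 + 244·131 + 135·163 = 149
s_30 = 196·149 + 244·65 + 135·131 = 29
s_31 = 196·29 + 244·149 + 135·65 = 127
s_32 = 196·127 + 244·29 + 135·149 = 115
s_33 = 196·115 + 244·127 + 135·29 = 99
s_34 = 196·99 + 244·115 + 135·127 = 97
s_35 = 196·97 + 244·99 + 135·115 = 69
s_36 = 196·69 + 244·97 + 135·99 = 125
s_37 = 196·125 + 244·69 + 135·97 = 159
s_38 = 196·159 + 244·125 + 135·69 = 67
s_39 = 196·67 + 244·159 + 135·125 = 195
s_40 = 196·195 + 244·67 + 135·159 = 1
s_41 = 196·1 + 244·195 + 135·67 = 245
s_42 = 196·245 + 244·1 + 135·195 = 93
s_43 = 196·93 + 244·245 + 135·1 = 63
s_44 = 196·63 + 244·93 + 135·245 = 19
s_45 = 196·19 + 244·63 + 135·93 = 163
s_46 = 196·163 + 244·19 + 135·63 = 33
s_47 = 196·33 + 244·163 + 135·19 = 165
s_48 = 196·165 + 244·33 + 135·163 = 189
s_49 = 196·189 + 244·165 + 135·33 = 95
s_50 = 196·95 + 244·189 + 135·165 = 227
s_51 = 196·227 + 244·95 + 135·189 = 3
s_52 = 196·3 + 244·227 + 135·95 = 193
s_53 = 196·193 + 244·3 + 135·227 = 85
s_54 = 196·85 + 244·193 + 135·3 = 157
s_55 = 196·157 + 244·85 + 135·193 = 255
s_56 = 196·255 + 244·157 + 135·85 = 179
s_57 = 196·179 + 244·255 + 135·157 = 227
s_58 = 196·227 + 244·179 + 135·255 = 225
s_59 = 196·225 + 244·227 + 135·179 = 5
s_60 = 196·5 + 244·225 + 135·227 = 253
s_61 = 196·253 + 244·5 + 135·225 = 31
s_62 = 196·31 + 244·253 + 135·5 = 131
s_63 = 196·131 + 244·31 + 135·253 = 67
s_64 = 196·67 + 244·131 + 135·31 = 129
s_65 = 196·129 + 244·67 + 135·131 = 181
s_66 = 196·181 + 244·129 + 135·67 = 221
s_67 = 196·221 + 244·181 + 135·129 = 191
s_68 = 196·191 + 244·221 + 135·181 = 83
s_69 = 196·83 + 244·191 + 135·221 = 35
s_70 = 196·35 + 244·83 + 135·191 = 161
s_71 = 196·161 + 244·35 + 135·83 = 101
s_72 = 196·101 + 244·161 + 135·35 = 61
s_73 = 196·61 + 244·101 + 135·161 = 223
s_74 = 196·223 + 244·61 + 135·101 = 35
s_75 = 196·35 + 244·223 + 135·61 = 131
s_76 = 196·131 + 244·35 + 135·223 = 65
s_77 = 196·65 + 244·131 + 135·35 = 21
s_78 = 196·21 + 244·65 + 135·131 = 29
s_79 = 196·29 + 244·21 + 135·65 = 127
s_80 = 196·127 + 244·29 + 135·21 = 243
s_81 = 196·243 + 244·127 + 135·29 = 99
s_82 = 196·99 + 244·243 + 135·127 = 97
s_83 = 196·97 + 244·99 + 135·243 = 197
s_84 = 196·197 + 244·97 + 135·99 = 125
s_85 = 196·125 + 244·197 + 135·97 = 159
s_86 = 196·159 + 244·125 + 135·197 = 195
s_87 = 196·195 + 244·159 + 135·125 = 195
s_88 = 196·195 + 244·195 + 135·159 = 1
s_89 = 196·1 + 244·195 + 135·195 = 117
s_90 = 196·117 + 244·1 + 135·195 = 93
s_91 = 196·93 + 244·117 + 135·1 = 63
s_92 = 196·63 + 244·93 + 135·117 = 147
s_93 = 196·147 + 244·63 + 135·93 = 163
s_94 = 196·163 + 244·147 + 135·63 = 33
s_95 = 196·33 + 244·163 + 135·147 = 37
s_96 = 196·37 + 244·33 + 135·163 = 189
s_97 = 196·189 + 244·37 + 135·33 = 95
s_98 = 196·95 + 244·189 + 135·37 = 99
(s_96, s_97, s_98) = (189, 95, 99) = (s_0, s_1, s_2), so the sequence has period 96.
364 ≡ 76 (mod 96), hence s_364 = s_76 = 65.

65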